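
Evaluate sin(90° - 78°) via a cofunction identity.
sin(90° - 78°) = cos(78°) = 0.2079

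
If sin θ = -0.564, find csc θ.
csc θ = 1/sin θ = -1.773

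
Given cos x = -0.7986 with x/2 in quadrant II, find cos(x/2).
cos(x/2) = ±√((1 + cos x)/2); negative since x/2 ∈ QII, so cos(x/2) = -0.3173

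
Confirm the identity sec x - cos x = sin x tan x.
LHS = 1/cos x - cos x = (1 - cos²x)/cos x = sin²x/cos x = sin x · (sin x/cos x) = sin x tan x = RHS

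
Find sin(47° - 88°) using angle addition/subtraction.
sin(47° - 88°) = sin 47° cos 88° - cos 47° sin 88° = -0.6561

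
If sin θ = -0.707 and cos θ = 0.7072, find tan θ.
tan θ = sin θ / cos θ = -0.9997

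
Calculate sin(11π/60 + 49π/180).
sin(11π/60 + 49π/180) = sin 11π/60 cos 49π/180 + cos 11π/60 sin 49π/180 = 0.9903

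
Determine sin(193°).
sin(193°) = -0.225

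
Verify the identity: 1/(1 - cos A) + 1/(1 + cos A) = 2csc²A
LHS = [(1 + cos A) + (1 - cos A)] / [(1 - cos A)(1 + cos A)] = 2/(1 - cos²A) = 2/sin²A = 2csc²A = RHS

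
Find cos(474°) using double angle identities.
cos(474°) = cos²237° - sin²237° = -0.4067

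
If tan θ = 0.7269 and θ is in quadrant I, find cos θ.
cos θ = 0.8089 (using tan²θ + 1 = sec²θ)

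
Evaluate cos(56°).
cos(56°) = 0.5592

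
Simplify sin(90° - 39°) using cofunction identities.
sin(90° - 39°) = cos(39°)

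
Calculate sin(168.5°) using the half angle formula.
sin(168.5°) = √((1 - cos 337°)/2) = 0.1994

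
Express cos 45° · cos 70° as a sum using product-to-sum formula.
cos 45° cos 70° = (1/2)[cos(45°-70°) + cos(45°+70°)]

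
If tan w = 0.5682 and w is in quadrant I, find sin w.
sin w = 0.494 (using tan²w + 1 = sec²w)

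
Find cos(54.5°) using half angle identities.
cos(54.5°) = √((1 + cos 109°)/2) = 0.5807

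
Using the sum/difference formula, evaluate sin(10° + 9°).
sin(10° + 9°) = sin 10° cos 9° + cos 10° sin 9° = 0.3256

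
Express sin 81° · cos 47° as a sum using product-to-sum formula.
sin 81° cos 47° = (1/2)[sin(81°+47°) + sin(81°-47°)]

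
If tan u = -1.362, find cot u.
cot u = 1/tan u = -0.7342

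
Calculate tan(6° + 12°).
tan(6° + 12°) = (tan 6° + tan 12°)/(1 - tan 6° tan 12°) = 0.3249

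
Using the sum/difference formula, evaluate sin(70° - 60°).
sin(70° - 60°) = sin 70° cos 60° - cos 70° sin 60° = 0.1736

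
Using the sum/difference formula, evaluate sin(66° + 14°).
sin(66° + 14°) = sin 66° cos 14° + cos 66° sin 14° = 0.9848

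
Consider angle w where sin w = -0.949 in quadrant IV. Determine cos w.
cos w = √(1 - sin²w) = 0.3153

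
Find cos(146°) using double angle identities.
cos(146°) = 2cos²73° - 1 = -0.829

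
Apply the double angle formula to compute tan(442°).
tan(442°) = 2 tan 221° / (1 - tan²221°) = 7.115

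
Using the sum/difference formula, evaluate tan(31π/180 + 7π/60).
tan(31π/180 + 7π/60) = (tan 31π/180 + tan 7π/60)/(1 - tan 31π/180 tan 7π/60) = 1.28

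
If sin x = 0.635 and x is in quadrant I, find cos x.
cos x = 0.7725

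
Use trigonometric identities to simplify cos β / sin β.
cos β / sin β = cot β (using Quotient identity)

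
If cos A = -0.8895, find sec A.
sec A = 1/cos A = -1.124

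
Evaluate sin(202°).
sin(202°) = -0.3746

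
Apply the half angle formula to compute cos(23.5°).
cos(23.5°) = √((1 + cos 47°)/2) = 0.9171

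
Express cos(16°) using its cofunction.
cos(16°) = sin(90° - 16°) = sin(74°)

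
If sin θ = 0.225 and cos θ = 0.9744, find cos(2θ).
cos(2θ) = cos²θ - sin²θ = 0.8988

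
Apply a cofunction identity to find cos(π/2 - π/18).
cos(π/2 - π/18) = sin(π/18) = 0.1736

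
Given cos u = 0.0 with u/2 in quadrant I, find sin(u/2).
sin(u/2) = ±√((1 - cos u)/2); positive since u/2 ∈ QI, so sin(u/2) = √2/2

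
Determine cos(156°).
cos(156°) = -0.9135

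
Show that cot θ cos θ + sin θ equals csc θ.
LHS = cos²θ/sin θ + sin θ = (cos²θ + sin²θ)/sin θ = 1/sin θ = csc θ = RHS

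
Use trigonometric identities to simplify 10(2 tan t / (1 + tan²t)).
10(2 tan t / (1 + tan²t)) = 10(sin(2t)) (using Double angle)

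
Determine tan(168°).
tan(168°) = -0.2126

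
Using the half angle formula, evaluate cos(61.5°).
cos(61.5°) = √((1 + cos 123°)/2) = 0.4772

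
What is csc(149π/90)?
csc(149π/90) = -1.133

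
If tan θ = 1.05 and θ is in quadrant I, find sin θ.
sin θ = 0.7241 (using tan²θ + 1 = sec²θ)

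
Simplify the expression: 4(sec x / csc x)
4(sec x / csc x) = 4(tan x) (using Reciprocal identities)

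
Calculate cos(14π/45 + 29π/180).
cos(14π/45 + 29π/180) = cos 14π/45 cos 29π/180 - sin 14π/45 sin 29π/180 = 0.08716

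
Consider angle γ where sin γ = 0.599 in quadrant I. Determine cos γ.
cos γ = √(1 - sin²γ) = 0.8007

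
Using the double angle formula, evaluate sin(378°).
sin(378°) = 2 sin 189° cos 189° = 0.309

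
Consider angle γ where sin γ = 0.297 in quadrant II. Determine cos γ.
cos γ = ±√(1 - sin²γ) = -0.9549 (negative in QII)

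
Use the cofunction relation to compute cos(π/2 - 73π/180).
cos(π/2 - 73π/180) = sin(73π/180) = 0.9563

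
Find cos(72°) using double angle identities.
cos(72°) = cos²36° - sin²36° = 0.309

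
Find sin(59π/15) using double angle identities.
sin(59π/15) = 2 sin 59π/30 cos 59π/30 = -0.2079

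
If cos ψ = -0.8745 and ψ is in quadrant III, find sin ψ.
sin ψ = -0.485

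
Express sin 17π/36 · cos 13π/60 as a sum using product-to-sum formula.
sin 17π/36 cos 13π/60 = (1/2)[sin(17π/36+13π/60) + sin(17π/36-13π/60)]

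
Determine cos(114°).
cos(114°) = -0.4067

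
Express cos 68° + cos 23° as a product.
cos 68° + cos 23° = 2 cos(45.5°) cos(22.5°)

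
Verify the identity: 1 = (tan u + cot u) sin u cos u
RHS = (sin u/cos u + cos u/sin u) sin u cos u = ((sin²u + cos²u)/(sin u cos u)) · sin u cos u = sin²u + cos²u = 1 = LHS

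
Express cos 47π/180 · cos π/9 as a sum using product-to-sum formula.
cos 47π/180 cos π/9 = (1/2)[cos(47π/180-π/9) + cos(47π/180+π/9)]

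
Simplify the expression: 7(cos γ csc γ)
7(cos γ csc γ) = 7(cot γ) (using Reciprocal + quotient)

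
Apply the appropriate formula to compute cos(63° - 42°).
cos(63° - 42°) = cos 63° cos 42° + sin 63° sin 42° = 0.9336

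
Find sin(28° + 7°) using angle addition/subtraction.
sin(28° + 7°) = sin 28° cos 7° + cos 28° sin 7° = 0.5736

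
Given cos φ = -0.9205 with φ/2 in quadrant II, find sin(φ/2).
sin(φ/2) = ±√((1 - cos φ)/2); positive since φ/2 ∈ QII, so sin(φ/2) = 0.9799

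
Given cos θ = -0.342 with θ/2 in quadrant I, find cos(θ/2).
cos(θ/2) = ±√((1 + cos θ)/2); positive since θ/2 ∈ QI, so cos(θ/2) = 0.5736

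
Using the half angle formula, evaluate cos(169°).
cos(169°) = -√((1 + cos 338°)/2) = -0.9816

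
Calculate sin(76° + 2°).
sin(76° + 2°) = sin 76° cos 2° + cos 76° sin 2° = 0.9781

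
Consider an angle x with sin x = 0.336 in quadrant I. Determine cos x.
cos x = √(1 - sin²x) = 0.9419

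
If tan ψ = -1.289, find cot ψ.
cot ψ = 1/tan ψ = -0.7758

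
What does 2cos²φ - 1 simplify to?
2cos²φ - 1 = cos(2φ) (using Double angle)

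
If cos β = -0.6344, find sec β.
sec β = 1/cos β = -1.576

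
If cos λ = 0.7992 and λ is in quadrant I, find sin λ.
sin λ = 0.6011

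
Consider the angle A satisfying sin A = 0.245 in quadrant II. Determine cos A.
cos A = ±√(1 - sin²A) = -0.9695 (negative in QII)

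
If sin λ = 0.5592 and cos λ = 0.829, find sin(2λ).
sin(2λ) = 2 sin λ cos λ = 0.9272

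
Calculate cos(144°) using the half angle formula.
cos(144°) = -√((1 + cos 288°)/2) = -0.809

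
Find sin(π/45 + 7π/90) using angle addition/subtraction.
sin(π/45 + 7π/90) = sin π/45 cos 7π/90 + cos π/45 sin 7π/90 = 0.309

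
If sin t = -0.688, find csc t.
csc t = 1/sin t = -1.453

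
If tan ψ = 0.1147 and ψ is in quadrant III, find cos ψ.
cos ψ = -0.9935 (using tan²ψ + 1 = sec²ψ)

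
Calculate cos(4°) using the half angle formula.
cos(4°) = √((1 + cos 8°)/2) = 0.9976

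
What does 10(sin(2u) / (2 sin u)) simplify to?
10(sin(2u) / (2 sin u)) = 10(cos u) (using Double angle)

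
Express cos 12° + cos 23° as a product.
cos 12° + cos 23° = 2 cos(17.5°) cos(-5.5°)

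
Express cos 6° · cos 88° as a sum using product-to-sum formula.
cos 6° cos 88° = (1/2)[cos(6°-88°) + cos(6°+88°)]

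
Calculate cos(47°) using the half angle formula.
cos(47°) = √((1 + cos 94°)/2) = 0.682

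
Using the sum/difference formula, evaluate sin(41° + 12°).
sin(41° + 12°) = sin 41° cos 12° + cos 41° sin 12° = 0.7986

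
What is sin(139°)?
sin(139°) = 0.6561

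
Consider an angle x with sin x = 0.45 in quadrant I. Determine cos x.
cos x = √(1 - sin²x) = 0.893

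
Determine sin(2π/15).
sin(2π/15) = 0.4067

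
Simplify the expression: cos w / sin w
cos w / sin w = cot w (using Quotient identity)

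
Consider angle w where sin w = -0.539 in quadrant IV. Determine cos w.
cos w = √(1 - sin²w) = 0.8423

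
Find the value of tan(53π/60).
tan(53π/60) = -0.3839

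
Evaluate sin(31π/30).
sin(31π/30) = -0.1045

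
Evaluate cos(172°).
cos(172°) = -0.9903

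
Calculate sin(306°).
sin(306°) = -0.809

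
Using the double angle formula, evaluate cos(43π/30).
cos(43π/30) = 2cos²43π/60 - 1 = -0.2079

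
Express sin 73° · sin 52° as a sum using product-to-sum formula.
sin 73° sin 52° = (1/2)[cos(73°-52°) - cos(73°+52°)]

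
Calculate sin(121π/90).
sin(121π/90) = -0.8829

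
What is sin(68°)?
sin(68°) = 0.9272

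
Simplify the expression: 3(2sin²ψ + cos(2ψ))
3(2sin²ψ + cos(2ψ)) = 3 (using Double angle)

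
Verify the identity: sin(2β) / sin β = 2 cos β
LHS = 2 sin β cos β / sin β = 2 cos β = RHS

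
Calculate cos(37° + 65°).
cos(37° + 65°) = cos 37° cos 65° - sin 37° sin 65° = -0.2079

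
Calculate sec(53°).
sec(53°) = 1.662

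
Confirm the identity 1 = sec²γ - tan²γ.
RHS = 1/cos²γ - sin²γ/cos²γ = (1 - sin²γ)/cos²γ = cos²γ/cos²γ = 1 = LHS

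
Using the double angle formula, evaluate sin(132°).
sin(132°) = 2 sin 66° cos 66° = 0.7431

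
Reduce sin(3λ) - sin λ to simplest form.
sin(3λ) - sin λ = 2 cos(2λ) sin λ (using Sum-to-product)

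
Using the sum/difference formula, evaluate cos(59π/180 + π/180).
cos(59π/180 + π/180) = cos 59π/180 cos π/180 - sin 59π/180 sin π/180 = 1/2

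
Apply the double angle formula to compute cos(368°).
cos(368°) = cos²184° - sin²184° = 0.9903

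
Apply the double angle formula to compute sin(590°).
sin(590°) = 2 sin 295° cos 295° = -0.766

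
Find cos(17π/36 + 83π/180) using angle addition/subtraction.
cos(17π/36 + 83π/180) = cos 17π/36 cos 83π/180 - sin 17π/36 sin 83π/180 = -0.9781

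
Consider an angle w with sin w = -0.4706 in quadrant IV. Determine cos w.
cos w = √(1 - sin²w) = 0.8823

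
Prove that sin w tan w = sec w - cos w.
RHS = 1/cos w - cos w = (1 - cos²w)/cos w = sin²w/cos w = sin w · (sin w/cos w) = sin w tan w = LHS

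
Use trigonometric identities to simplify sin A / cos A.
sin A / cos A = tan A (using Quotient identity)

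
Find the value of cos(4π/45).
cos(4π/45) = 0.9613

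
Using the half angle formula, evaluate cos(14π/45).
cos(14π/45) = √((1 + cos 28π/45)/2) = 0.5592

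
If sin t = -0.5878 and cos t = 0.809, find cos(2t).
cos(2t) = cos²t - sin²t = 0.309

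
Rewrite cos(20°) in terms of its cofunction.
cos(20°) = sin(90° - 20°) = sin(70°)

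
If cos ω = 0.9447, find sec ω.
sec ω = 1/cos ω = 1.059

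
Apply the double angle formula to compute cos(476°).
cos(476°) = cos²238° - sin²238° = -0.4384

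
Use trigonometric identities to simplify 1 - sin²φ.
1 - sin²φ = cos²φ (using Pythagorean identity)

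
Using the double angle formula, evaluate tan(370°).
tan(370°) = 2 tan 185° / (1 - tan²185°) = 0.1763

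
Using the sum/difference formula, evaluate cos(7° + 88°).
cos(7° + 88°) = cos 7° cos 88° - sin 7° sin 88° = -0.08716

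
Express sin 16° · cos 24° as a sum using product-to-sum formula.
sin 16° cos 24° = (1/2)[sin(16°+24°) + sin(16°-24°)]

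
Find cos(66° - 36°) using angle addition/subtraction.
cos(66° - 36°) = cos 66° cos 36° + sin 66° sin 36° = √3/2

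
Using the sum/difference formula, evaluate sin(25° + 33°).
sin(25° + 33°) = sin 25° cos 33° + cos 25° sin 33° = 0.848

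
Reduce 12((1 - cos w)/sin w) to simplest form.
12((1 - cos w)/sin w) = 12(tan(w/2)) (using Half angle)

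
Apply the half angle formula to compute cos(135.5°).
cos(135.5°) = -√((1 + cos 271°)/2) = -0.7133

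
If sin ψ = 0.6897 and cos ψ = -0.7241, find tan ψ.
tan ψ = sin ψ / cos ψ = -0.9525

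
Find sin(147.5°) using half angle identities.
sin(147.5°) = √((1 - cos 295°)/2) = 0.5373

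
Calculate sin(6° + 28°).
sin(6° + 28°) = sin 6° cos 28° + cos 6° sin 28° = 0.5592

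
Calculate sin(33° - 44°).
sin(33° - 44°) = sin 33° cos 44° - cos 33° sin 44° = -0.1908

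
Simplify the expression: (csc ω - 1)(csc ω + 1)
(csc ω - 1)(csc ω + 1) = cot²ω (using Diff. of squares)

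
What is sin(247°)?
sin(247°) = -0.9205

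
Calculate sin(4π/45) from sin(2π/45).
sin(4π/45) = 2 sin 2π/45 cos 2π/45 = 0.2756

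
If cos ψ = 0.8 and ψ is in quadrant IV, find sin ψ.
sin ψ = -0.6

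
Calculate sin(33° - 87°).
sin(33° - 87°) = sin 33° cos 87° - cos 33° sin 87° = -0.809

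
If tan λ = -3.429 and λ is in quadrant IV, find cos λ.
cos λ = 0.28 (using tan²λ + 1 = sec²λ)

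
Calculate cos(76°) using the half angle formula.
cos(76°) = √((1 + cos 152°)/2) = 0.2419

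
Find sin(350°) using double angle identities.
sin(350°) = 2 sin 175° cos 175° = -0.1736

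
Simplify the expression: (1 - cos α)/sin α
(1 - cos α)/sin α = tan(α/2) (using Half angle)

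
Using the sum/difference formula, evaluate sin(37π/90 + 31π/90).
sin(37π/90 + 31π/90) = sin 37π/90 cos 31π/90 + cos 37π/90 sin 31π/90 = 0.6947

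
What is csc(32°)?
csc(32°) = 1.887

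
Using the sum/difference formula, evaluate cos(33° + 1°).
cos(33° + 1°) = cos 33° cos 1° - sin 33° sin 1° = 0.829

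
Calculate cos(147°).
cos(147°) = -0.8387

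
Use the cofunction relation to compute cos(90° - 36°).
cos(90° - 36°) = sin(36°) = 0.5878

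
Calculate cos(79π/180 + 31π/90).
cos(79π/180 + 31π/90) = cos 79π/180 cos 31π/90 - sin 79π/180 sin 31π/90 = -0.7771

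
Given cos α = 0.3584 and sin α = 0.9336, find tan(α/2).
tan(α/2) = sin α / (1 + cos α) = 0.6873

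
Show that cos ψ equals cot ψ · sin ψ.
RHS = (cos ψ/sin ψ) · sin ψ = cos ψ = LHS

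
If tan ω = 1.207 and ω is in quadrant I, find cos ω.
cos ω = 0.638 (using tan²ω + 1 = sec²ω)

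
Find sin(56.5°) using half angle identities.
sin(56.5°) = √((1 - cos 113°)/2) = 0.8339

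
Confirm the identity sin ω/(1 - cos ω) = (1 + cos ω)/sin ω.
LHS = sin ω(1 + cos ω) / ((1 - cos ω)(1 + cos ω)) = sin ω(1 + cos ω) / (1 - cos²ω) = sin ω(1 + cos ω) / sin²ω = (1 + cos ω)/sin ω = RHS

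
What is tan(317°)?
tan(317°) = -0.9325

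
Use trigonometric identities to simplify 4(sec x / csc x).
4(sec x / csc x) = 4(tan x) (using Reciprocal identities)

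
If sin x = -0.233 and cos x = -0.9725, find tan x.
tan x = sin x / cos x = 0.2396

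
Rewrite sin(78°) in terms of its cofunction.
sin(78°) = cos(90° - 78°) = cos(12°)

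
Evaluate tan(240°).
tan(240°) = √3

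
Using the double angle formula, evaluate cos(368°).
cos(368°) = cos²184° - sin²184° = 0.9903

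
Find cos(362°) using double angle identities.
cos(362°) = cos²181° - sin²181° = 0.9994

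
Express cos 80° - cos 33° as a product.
cos 80° - cos 33° = -2 sin(56.5°) sin(23.5°)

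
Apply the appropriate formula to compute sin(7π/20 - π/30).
sin(7π/20 - π/30) = sin 7π/20 cos π/30 - cos 7π/20 sin π/30 = 0.8387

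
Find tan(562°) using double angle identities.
tan(562°) = 2 tan 281° / (1 - tan²281°) = 0.404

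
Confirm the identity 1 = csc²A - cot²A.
RHS = 1/sin²A - cos²A/sin²A = (1 - cos²A)/sin²A = sin²A/sin²A = 1 = LHS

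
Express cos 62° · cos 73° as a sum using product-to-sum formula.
cos 62° cos 73° = (1/2)[cos(62°-73°) + cos(62°+73°)]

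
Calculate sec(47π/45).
sec(47π/45) = -1.01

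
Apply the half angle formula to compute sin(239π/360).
sin(239π/360) = √((1 - cos 239π/180)/2) = 0.8704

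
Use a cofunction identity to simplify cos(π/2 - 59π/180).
cos(π/2 - 59π/180) = sin(59π/180)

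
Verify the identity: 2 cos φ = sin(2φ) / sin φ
RHS = 2 sin φ cos φ / sin φ = 2 cos φ = LHS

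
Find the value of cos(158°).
cos(158°) = -0.9272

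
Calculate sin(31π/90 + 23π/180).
sin(31π/90 + 23π/180) = sin 31π/90 cos 23π/180 + cos 31π/90 sin 23π/180 = 0.9962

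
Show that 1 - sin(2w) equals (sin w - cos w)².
RHS = sin²w - 2 sin w cos w + cos²w = (sin²w + cos²w) - 2 sin w cos w = 1 - sin(2w) = LHS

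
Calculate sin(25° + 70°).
sin(25° + 70°) = sin 25° cos 70° + cos 25° sin 70° = 0.9962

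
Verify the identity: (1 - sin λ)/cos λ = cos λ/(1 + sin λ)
LHS = (1 - sin λ)(1 + sin λ) / (cos λ(1 + sin λ)) = (1 - sin²λ) / (cos λ(1 + sin λ)) = cos²λ / (cos λ(1 + sin λ)) = cos λ/(1 + sin λ) = RHS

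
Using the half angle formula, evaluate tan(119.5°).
tan(119.5°) = sin 239° / (1 + cos 239°) = -1.767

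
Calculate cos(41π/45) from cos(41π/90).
cos(41π/45) = cos²41π/90 - sin²41π/90 = -0.9613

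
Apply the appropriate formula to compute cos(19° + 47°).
cos(19° + 47°) = cos 19° cos 47° - sin 19° sin 47° = 0.4067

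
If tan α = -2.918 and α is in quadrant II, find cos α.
cos α = -0.3242 (using tan²α + 1 = sec²α)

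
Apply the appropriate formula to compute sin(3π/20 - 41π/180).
sin(3π/20 - 41π/180) = sin 3π/20 cos 41π/180 - cos 3π/20 sin 41π/180 = -0.2419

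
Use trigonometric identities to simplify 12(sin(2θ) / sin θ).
12(sin(2θ) / sin θ) = 12(2 cos θ) (using Double angle)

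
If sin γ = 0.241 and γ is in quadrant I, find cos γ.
cos γ = 0.9705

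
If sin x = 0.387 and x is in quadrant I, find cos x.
cos x = 0.9221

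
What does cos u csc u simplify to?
cos u csc u = cot u (using Reciprocal + quotient)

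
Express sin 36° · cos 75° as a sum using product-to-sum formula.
sin 36° cos 75° = (1/2)[sin(36°+75°) + sin(36°-75°)]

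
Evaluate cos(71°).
cos(71°) = 0.3256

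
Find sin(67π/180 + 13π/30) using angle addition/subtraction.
sin(67π/180 + 13π/30) = sin 67π/180 cos 13π/30 + cos 67π/180 sin 13π/30 = 0.5736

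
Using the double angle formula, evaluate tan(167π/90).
tan(167π/90) = 2 tan 167π/180 / (1 - tan²167π/180) = -0.4877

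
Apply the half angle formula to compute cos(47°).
cos(47°) = √((1 + cos 94°)/2) = 0.682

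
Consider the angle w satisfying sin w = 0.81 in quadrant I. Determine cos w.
cos w = √(1 - sin²w) = 0.5864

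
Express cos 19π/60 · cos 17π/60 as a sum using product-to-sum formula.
cos 19π/60 cos 17π/60 = (1/2)[cos(19π/60-17π/60) + cos(19π/60+17π/60)]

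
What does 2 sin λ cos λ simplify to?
2 sin λ cos λ = sin(2λ) (using Double angle)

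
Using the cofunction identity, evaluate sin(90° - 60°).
sin(90° - 60°) = cos(60°) = 1/2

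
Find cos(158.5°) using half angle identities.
cos(158.5°) = -√((1 + cos 317°)/2) = -0.9304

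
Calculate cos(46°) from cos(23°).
cos(46°) = cos²23° - sin²23° = 0.6947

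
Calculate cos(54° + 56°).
cos(54° + 56°) = cos 54° cos 56° - sin 54° sin 56° = -0.342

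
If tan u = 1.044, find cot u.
cot u = 1/tan u = 0.9579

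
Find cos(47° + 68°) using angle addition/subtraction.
cos(47° + 68°) = cos 47° cos 68° - sin 47° sin 68° = -0.4226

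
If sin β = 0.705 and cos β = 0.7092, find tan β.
tan β = sin β / cos β = 0.9941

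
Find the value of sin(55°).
sin(55°) = 0.8192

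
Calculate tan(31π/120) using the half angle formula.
tan(31π/120) = sin 31π/60 / (1 + cos 31π/60) = 1.054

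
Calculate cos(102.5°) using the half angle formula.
cos(102.5°) = -√((1 + cos 205°)/2) = -0.2164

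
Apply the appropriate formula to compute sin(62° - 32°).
sin(62° - 32°) = sin 62° cos 32° - cos 62° sin 32° = 1/2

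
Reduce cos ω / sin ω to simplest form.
cos ω / sin ω = cot ω (using Quotient identity)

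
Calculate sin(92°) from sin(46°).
sin(92°) = 2 sin 46° cos 46° = 0.9994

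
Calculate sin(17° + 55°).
sin(17° + 55°) = sin 17° cos 55° + cos 17° sin 55° = 0.9511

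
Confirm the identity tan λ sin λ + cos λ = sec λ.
LHS = sin²λ/cos λ + cos λ = (sin²λ + cos²λ)/cos λ = 1/cos λ = sec λ = RHS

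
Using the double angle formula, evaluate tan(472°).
tan(472°) = 2 tan 236° / (1 - tan²236°) = -2.475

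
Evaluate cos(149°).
cos(149°) = -0.8572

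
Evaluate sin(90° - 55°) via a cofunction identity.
sin(90° - 55°) = cos(55°) = 0.5736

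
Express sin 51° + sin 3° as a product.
sin 51° + sin 3° = 2 sin(27°) cos(24°)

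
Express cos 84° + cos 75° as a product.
cos 84° + cos 75° = 2 cos(79.5°) cos(4.5°)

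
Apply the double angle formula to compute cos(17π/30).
cos(17π/30) = 2cos²17π/60 - 1 = -0.2079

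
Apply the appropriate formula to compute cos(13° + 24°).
cos(13° + 24°) = cos 13° cos 24° - sin 13° sin 24° = 0.7986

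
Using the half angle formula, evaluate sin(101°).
sin(101°) = √((1 - cos 202°)/2) = 0.9816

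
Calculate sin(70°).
sin(70°) = 0.9397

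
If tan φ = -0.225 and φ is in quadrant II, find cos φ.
cos φ = -0.9756 (using tan²φ + 1 = sec²φ)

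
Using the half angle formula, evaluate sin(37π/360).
sin(37π/360) = √((1 - cos 37π/180)/2) = 0.3173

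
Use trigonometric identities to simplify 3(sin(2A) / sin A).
3(sin(2A) / sin A) = 3(2 cos A) (using Double angle)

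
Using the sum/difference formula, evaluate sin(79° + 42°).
sin(79° + 42°) = sin 79° cos 42° + cos 79° sin 42° = 0.8572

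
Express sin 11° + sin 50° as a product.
sin 11° + sin 50° = 2 sin(30.5°) cos(-19.5°)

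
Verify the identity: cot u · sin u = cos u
LHS = (cos u/sin u) · sin u = cos u = RHS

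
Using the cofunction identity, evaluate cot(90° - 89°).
cot(90° - 89°) = tan(89°) = 57.29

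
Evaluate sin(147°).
sin(147°) = 0.5446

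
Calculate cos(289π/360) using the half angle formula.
cos(289π/360) = -√((1 + cos 289π/180)/2) = -0.8141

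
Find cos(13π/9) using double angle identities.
cos(13π/9) = cos²13π/18 - sin²13π/18 = -0.1736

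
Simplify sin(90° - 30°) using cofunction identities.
sin(90° - 30°) = cos(30°)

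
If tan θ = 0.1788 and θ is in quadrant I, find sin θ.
sin θ = 0.176 (using tan²θ + 1 = sec²θ)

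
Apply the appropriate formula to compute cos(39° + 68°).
cos(39° + 68°) = cos 39° cos 68° - sin 39° sin 68° = -0.2924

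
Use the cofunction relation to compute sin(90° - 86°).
sin(90° - 86°) = cos(86°) = 0.06976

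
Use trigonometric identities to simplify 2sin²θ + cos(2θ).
2sin²θ + cos(2θ) = 1 (using Double angle)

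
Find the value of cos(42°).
cos(42°) = 0.7431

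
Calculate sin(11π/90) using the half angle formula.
sin(11π/90) = √((1 - cos 11π/45)/2) = 0.3746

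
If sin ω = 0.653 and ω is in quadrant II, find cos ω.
cos ω = -0.7574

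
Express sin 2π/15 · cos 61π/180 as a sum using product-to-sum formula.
sin 2π/15 cos 61π/180 = (1/2)[sin(2π/15+61π/180) + sin(2π/15-61π/180)]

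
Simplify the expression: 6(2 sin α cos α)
6(2 sin α cos α) = 6(sin(2α)) (using Double angle)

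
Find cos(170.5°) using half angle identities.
cos(170.5°) = -√((1 + cos 341°)/2) = -0.9863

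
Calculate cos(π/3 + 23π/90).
cos(π/3 + 23π/90) = cos π/3 cos 23π/90 - sin π/3 sin 23π/90 = -0.2756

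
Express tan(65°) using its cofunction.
tan(65°) = cot(90° - 65°) = cot(25°)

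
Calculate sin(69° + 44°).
sin(69° + 44°) = sin 69° cos 44° + cos 69° sin 44° = 0.9205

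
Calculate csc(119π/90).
csc(119π/90) = -1.179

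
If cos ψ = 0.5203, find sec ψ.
sec ψ = 1/cos ψ = 1.922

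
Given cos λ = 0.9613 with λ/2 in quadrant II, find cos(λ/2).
cos(λ/2) = ±√((1 + cos λ)/2); negative since λ/2 ∈ QII, so cos(λ/2) = -0.9903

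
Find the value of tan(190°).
tan(190°) = 0.1763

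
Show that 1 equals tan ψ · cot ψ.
RHS = (sin ψ/cos ψ) · (cos ψ/sin ψ) = 1 = LHS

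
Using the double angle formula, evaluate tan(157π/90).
tan(157π/90) = 2 tan 157π/180 / (1 - tan²157π/180) = -1.036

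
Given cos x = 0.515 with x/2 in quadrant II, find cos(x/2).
cos(x/2) = ±√((1 + cos x)/2); negative since x/2 ∈ QII, so cos(x/2) = -0.8703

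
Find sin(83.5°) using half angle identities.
sin(83.5°) = √((1 - cos 167°)/2) = 0.9936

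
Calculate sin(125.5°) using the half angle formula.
sin(125.5°) = √((1 - cos 251°)/2) = 0.8141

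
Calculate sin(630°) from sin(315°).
sin(630°) = 2 sin 315° cos 315° = -1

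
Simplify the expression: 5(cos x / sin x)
5(cos x / sin x) = 5(cot x) (using Quotient identity)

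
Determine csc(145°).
csc(145°) = 1.743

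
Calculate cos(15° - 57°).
cos(15° - 57°) = cos 15° cos 57° + sin 15° sin 57° = 0.7431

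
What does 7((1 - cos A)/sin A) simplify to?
7((1 - cos A)/sin A) = 7(tan(A/2)) (using Half angle)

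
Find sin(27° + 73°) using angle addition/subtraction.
sin(27° + 73°) = sin 27° cos 73° + cos 27° sin 73° = 0.9848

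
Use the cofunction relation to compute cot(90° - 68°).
cot(90° - 68°) = tan(68°) = 2.475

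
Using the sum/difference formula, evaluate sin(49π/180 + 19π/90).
sin(49π/180 + 19π/90) = sin 49π/180 cos 19π/90 + cos 49π/180 sin 19π/90 = 0.9986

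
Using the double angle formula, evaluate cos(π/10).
cos(π/10) = cos²π/20 - sin²π/20 = 0.9511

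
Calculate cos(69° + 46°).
cos(69° + 46°) = cos 69° cos 46° - sin 69° sin 46° = -0.4226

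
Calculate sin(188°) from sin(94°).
sin(188°) = 2 sin 94° cos 94° = -0.1392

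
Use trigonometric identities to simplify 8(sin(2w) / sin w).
8(sin(2w) / sin w) = 8(2 cos w) (using Double angle)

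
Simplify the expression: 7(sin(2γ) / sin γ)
7(sin(2γ) / sin γ) = 7(2 cos γ) (using Double angle)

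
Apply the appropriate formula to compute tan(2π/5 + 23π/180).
tan(2π/5 + 23π/180) = (tan 2π/5 + tan 23π/180)/(1 - tan 2π/5 tan 23π/180) = -11.43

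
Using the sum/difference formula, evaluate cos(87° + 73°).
cos(87° + 73°) = cos 87° cos 73° - sin 87° sin 73° = -0.9397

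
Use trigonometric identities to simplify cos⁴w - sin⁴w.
cos⁴w - sin⁴w = cos(2w) (using Factoring + double angle)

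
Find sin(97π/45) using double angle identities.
sin(97π/45) = 2 sin 97π/90 cos 97π/90 = 0.4695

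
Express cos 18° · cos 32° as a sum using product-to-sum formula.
cos 18° cos 32° = (1/2)[cos(18°-32°) + cos(18°+32°)]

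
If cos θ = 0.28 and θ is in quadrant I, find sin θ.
sin θ = 0.96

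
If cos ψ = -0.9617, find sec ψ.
sec ψ = 1/cos ψ = -1.04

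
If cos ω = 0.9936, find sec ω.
sec ω = 1/cos ω = 1.006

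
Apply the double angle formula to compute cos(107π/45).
cos(107π/45) = cos²107π/90 - sin²107π/90 = 0.3746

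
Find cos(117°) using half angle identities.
cos(117°) = -√((1 + cos 234°)/2) = -0.454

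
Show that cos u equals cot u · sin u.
RHS = (cos u/sin u) · sin u = cos u = LHS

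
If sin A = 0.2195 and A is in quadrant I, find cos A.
cos A = 0.9756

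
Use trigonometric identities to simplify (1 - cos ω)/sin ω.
(1 - cos ω)/sin ω = tan(ω/2) (using Half angle)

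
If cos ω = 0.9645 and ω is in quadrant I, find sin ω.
sin ω = 0.2641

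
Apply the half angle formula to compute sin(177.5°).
sin(177.5°) = √((1 - cos 355°)/2) = 0.04362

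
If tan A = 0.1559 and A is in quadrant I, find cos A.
cos A = 0.9881 (using tan²A + 1 = sec²A)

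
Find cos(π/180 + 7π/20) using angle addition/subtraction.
cos(π/180 + 7π/20) = cos π/180 cos 7π/20 - sin π/180 sin 7π/20 = 0.4384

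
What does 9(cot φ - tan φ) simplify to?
9(cot φ - tan φ) = 9(2 cot(2φ)) (using Double angle)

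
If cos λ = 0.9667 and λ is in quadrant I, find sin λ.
sin λ = 0.2559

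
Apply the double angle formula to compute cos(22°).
cos(22°) = cos²11° - sin²11° = 0.9272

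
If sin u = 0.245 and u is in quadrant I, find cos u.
cos u = 0.9695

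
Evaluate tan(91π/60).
tan(91π/60) = -19.08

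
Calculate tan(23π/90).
tan(23π/90) = 1.036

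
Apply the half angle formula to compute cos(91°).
cos(91°) = -√((1 + cos 182°)/2) = -0.01745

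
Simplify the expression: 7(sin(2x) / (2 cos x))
7(sin(2x) / (2 cos x)) = 7(sin x) (using Double angle)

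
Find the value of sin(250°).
sin(250°) = -0.9397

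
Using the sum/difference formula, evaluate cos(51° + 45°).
cos(51° + 45°) = cos 51° cos 45° - sin 51° sin 45° = -0.1045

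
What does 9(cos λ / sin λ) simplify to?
9(cos λ / sin λ) = 9(cot λ) (using Quotient identity)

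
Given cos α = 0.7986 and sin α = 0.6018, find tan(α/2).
tan(α/2) = sin α / (1 + cos α) = 0.3346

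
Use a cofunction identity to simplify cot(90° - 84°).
cot(90° - 84°) = tan(84°)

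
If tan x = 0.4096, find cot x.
cot x = 1/tan x = 2.441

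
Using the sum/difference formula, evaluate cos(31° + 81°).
cos(31° + 81°) = cos 31° cos 81° - sin 31° sin 81° = -0.3746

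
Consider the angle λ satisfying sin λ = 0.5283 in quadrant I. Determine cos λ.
cos λ = √(1 - sin²λ) = 0.8491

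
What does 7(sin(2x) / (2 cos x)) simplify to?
7(sin(2x) / (2 cos x)) = 7(sin x) (using Double angle)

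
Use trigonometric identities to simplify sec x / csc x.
sec x / csc x = tan x (using Reciprocal identities)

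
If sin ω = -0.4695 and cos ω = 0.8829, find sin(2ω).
sin(2ω) = 2 sin ω cos ω = -0.829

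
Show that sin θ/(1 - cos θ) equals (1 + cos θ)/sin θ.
LHS = sin θ(1 + cos θ) / ((1 - cos θ)(1 + cos θ)) = sin θ(1 + cos θ) / (1 - cos²θ) = sin θ(1 + cos θ) / sin²θ = (1 + cos θ)/sin θ = RHS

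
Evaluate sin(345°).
sin(345°) = -(√6-√2)/4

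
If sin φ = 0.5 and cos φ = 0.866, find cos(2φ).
cos(2φ) = cos²φ - sin²φ = 0.5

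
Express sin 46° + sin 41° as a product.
sin 46° + sin 41° = 2 sin(43.5°) cos(2.5°)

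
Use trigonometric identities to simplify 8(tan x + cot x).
8(tan x + cot x) = 8(sec x csc x) (using Quotient identities)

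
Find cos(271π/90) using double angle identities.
cos(271π/90) = cos²271π/180 - sin²271π/180 = -0.9994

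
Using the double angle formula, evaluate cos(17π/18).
cos(17π/18) = cos²17π/36 - sin²17π/36 = -0.9848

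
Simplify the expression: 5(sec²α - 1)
5(sec²α - 1) = 5(tan²α) (using Pythagorean identity)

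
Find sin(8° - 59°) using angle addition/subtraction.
sin(8° - 59°) = sin 8° cos 59° - cos 8° sin 59° = -0.7771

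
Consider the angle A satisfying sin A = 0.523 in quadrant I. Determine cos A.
cos A = √(1 - sin²A) = 0.8523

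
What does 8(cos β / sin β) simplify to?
8(cos β / sin β) = 8(cot β) (using Quotient identity)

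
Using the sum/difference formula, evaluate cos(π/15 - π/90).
cos(π/15 - π/90) = cos π/15 cos π/90 + sin π/15 sin π/90 = 0.9848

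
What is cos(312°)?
cos(312°) = 0.6691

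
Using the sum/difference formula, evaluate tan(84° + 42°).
tan(84° + 42°) = (tan 84° + tan 42°)/(1 - tan 84° tan 42°) = -1.376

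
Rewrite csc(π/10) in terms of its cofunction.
csc(π/10) = sec(π/2 - π/10) = sec(2π/5)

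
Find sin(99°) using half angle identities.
sin(99°) = √((1 - cos 198°)/2) = 0.9877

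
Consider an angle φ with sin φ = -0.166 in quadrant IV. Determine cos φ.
cos φ = √(1 - sin²φ) = 0.9861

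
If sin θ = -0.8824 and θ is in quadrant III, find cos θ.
cos θ = -0.4705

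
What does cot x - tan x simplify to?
cot x - tan x = 2 cot(2x) (using Double angle)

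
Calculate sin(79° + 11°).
sin(79° + 11°) = sin 79° cos 11° + cos 79° sin 11° = 1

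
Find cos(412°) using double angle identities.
cos(412°) = cos²206° - sin²206° = 0.6157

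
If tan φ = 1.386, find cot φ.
cot φ = 1/tan φ = 0.7215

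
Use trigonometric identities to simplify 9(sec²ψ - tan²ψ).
9(sec²ψ - tan²ψ) = 9 (using Pythagorean identity)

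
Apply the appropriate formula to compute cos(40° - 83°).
cos(40° - 83°) = cos 40° cos 83° + sin 40° sin 83° = 0.7314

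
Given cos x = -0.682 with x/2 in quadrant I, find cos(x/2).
cos(x/2) = ±√((1 + cos x)/2); positive since x/2 ∈ QI, so cos(x/2) = 0.3987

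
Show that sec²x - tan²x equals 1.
LHS = 1/cos²x - sin²x/cos²x = (1 - sin²x)/cos²x = cos²x/cos²x = 1 = RHS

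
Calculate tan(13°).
tan(13°) = 0.2309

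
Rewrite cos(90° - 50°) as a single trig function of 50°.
cos(90° - 50°) = sin(50°)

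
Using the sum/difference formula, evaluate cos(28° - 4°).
cos(28° - 4°) = cos 28° cos 4° + sin 28° sin 4° = 0.9135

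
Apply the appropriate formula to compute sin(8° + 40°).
sin(8° + 40°) = sin 8° cos 40° + cos 8° sin 40° = 0.7431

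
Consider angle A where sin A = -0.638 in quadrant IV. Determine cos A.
cos A = √(1 - sin²A) = 0.77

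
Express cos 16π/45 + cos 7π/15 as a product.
cos 16π/45 + cos 7π/15 = 2 cos(37π/90) cos(-π/18)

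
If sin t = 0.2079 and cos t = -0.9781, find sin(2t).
sin(2t) = 2 sin t cos t = -0.4067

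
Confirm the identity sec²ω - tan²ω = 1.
LHS = 1/cos²ω - sin²ω/cos²ω = (1 - sin²ω)/cos²ω = cos²ω/cos²ω = 1 = RHS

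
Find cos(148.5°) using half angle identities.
cos(148.5°) = -√((1 + cos 297°)/2) = -0.8526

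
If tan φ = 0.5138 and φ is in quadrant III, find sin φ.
sin φ = -0.457 (using tan²φ + 1 = sec²φ)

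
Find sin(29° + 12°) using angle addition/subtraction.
sin(29° + 12°) = sin 29° cos 12° + cos 29° sin 12° = 0.6561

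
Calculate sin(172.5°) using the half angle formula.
sin(172.5°) = √((1 - cos 345°)/2) = 0.1305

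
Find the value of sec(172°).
sec(172°) = -1.01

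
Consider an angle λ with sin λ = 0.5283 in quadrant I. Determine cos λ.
cos λ = √(1 - sin²λ) = 0.8491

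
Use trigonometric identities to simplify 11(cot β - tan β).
11(cot β - tan β) = 11(2 cot(2β)) (using Double angle)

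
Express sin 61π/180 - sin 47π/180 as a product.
sin 61π/180 - sin 47π/180 = 2 cos(3π/10) sin(7π/180)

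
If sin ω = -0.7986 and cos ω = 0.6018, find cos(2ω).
cos(2ω) = cos²ω - sin²ω = -0.2756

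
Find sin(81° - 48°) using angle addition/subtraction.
sin(81° - 48°) = sin 81° cos 48° - cos 81° sin 48° = 0.5446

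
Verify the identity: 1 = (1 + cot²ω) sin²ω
RHS = csc²ω · sin²ω = (1/sin²ω) · sin²ω = 1 = LHS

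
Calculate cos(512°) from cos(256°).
cos(512°) = cos²256° - sin²256° = -0.8829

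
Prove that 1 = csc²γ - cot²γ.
RHS = 1/sin²γ - cos²γ/sin²γ = (1 - cos²γ)/sin²γ = sin²γ/sin²γ = 1 = LHS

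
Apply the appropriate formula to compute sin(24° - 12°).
sin(24° - 12°) = sin 24° cos 12° - cos 24° sin 12° = 0.2079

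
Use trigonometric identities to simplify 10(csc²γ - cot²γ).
10(csc²γ - cot²γ) = 10 (using Pythagorean identity)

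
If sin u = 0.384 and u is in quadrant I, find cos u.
cos u = 0.9233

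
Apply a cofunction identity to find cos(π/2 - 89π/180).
cos(π/2 - 89π/180) = sin(89π/180) = 0.9998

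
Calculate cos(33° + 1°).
cos(33° + 1°) = cos 33° cos 1° - sin 33° sin 1° = 0.829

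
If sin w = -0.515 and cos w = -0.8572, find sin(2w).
sin(2w) = 2 sin w cos w = 0.8829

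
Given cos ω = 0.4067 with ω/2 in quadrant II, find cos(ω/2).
cos(ω/2) = ±√((1 + cos ω)/2); negative since ω/2 ∈ QII, so cos(ω/2) = -0.8387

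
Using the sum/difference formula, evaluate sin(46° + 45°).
sin(46° + 45°) = sin 46° cos 45° + cos 46° sin 45° = 0.9998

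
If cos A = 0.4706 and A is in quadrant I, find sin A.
sin A = 0.8823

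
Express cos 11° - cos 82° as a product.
cos 11° - cos 82° = -2 sin(46.5°) sin(-35.5°)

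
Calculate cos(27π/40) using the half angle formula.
cos(27π/40) = -√((1 + cos 27π/20)/2) = -0.5225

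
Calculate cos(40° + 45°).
cos(40° + 45°) = cos 40° cos 45° - sin 40° sin 45° = 0.08716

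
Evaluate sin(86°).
sin(86°) = 0.9976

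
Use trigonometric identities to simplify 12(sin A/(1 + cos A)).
12(sin A/(1 + cos A)) = 12(tan(A/2)) (using Half angle)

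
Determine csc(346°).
csc(346°) = -4.134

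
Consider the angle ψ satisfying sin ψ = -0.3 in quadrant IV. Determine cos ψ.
cos ψ = √(1 - sin²ψ) = 0.9539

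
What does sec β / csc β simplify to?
sec β / csc β = tan β (using Reciprocal identities)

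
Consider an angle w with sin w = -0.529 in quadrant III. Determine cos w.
cos w = ±√(1 - sin²w) = -0.8486 (negative in QIII)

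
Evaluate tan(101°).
tan(101°) = -5.145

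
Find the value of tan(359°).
tan(359°) = -0.01746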